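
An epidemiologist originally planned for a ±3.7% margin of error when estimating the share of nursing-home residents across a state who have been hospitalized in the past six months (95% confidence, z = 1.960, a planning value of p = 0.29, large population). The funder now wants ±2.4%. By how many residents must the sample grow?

796

At ±3.7%: n = 1.960² × 0.2059 / 0.037² ≈ 577.78 → 578.
At ±2.4%: n = 1.960² × 0.2059 / 0.024² ≈ 1373.24 → 1374.
Additional respondents: 1374 − 578 = 796.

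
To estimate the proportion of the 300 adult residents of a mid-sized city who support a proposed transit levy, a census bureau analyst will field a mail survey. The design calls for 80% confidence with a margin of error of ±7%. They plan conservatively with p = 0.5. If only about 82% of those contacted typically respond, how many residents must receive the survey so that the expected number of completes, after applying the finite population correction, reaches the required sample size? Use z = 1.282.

Completed interviews needed (unadjusted): n₀ = 1.282² × 0.2500 / 0.070² ≈ 83.85 → 84.
FPC for N = 300: n = 84 / (1 + 83/300) = 84 / 1.2767 ≈ 65.80 → 66.
At an 82% response rate, contacts needed = 66 / 0.82 ≈ 80.49 → 81.

81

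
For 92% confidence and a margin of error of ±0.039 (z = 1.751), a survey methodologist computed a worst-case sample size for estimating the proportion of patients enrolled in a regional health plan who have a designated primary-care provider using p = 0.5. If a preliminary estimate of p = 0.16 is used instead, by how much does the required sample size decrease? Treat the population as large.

Conservative (p = 0.5): n = 1.751² × 0.25 / 0.039² ≈ 503.94 → 504.
Using p = 0.16: p(1−p) = 0.1344, so n = 1.751² × 0.1344 / 0.039² ≈ 270.92 → 271.
Reduction: 504 − 271 = 233.

233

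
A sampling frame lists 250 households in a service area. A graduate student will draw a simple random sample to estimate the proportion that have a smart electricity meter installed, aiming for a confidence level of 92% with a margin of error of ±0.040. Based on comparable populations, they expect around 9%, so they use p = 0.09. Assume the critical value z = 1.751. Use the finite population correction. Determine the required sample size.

97

Unadjusted: n₀ = 1.751² × 0.09 × 0.91 / 0.040² ≈ 156.94, so n₀ = 157.
Finite population correction with N = 250: n = n₀ / (1 + (n₀−1)/N) = 157 / (1 + 156/250) = 157 / 1.6240 ≈ 96.67.
Rounding up, n = 97.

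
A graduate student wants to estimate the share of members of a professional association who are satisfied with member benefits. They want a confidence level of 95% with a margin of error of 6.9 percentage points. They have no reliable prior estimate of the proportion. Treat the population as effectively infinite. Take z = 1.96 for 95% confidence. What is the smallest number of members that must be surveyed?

202

With no prior estimate, use p = 0.5, giving p(1−p) = 0.25.
n = z²·p(1−p)/E² = 1.96² × 0.2500 / 0.069² = 3.8416 × 0.2500 / 0.004761 ≈ 201.72.
Rounding up gives n = 202.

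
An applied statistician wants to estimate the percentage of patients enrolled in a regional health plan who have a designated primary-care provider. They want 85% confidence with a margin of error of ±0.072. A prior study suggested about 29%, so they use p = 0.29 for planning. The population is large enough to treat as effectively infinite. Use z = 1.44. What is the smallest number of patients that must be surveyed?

With p = 0.29, p(1−p) = 0.2059.
n = z²·p(1−p)/E² = 1.44² × 0.2059 / 0.072² = 2.0736 × 0.2059 / 0.005184 ≈ 82.36.
Rounding up gives n = 83.

83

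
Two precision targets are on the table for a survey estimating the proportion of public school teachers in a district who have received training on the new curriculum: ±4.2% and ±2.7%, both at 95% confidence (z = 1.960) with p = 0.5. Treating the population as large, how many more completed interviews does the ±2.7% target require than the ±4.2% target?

At ±4.2%: n = 1.960² × 0.2500 / 0.042² ≈ 544.44 → 545.
At ±2.7%: n = 1.960² × 0.2500 / 0.027² ≈ 1317.42 → 1318.
Additional respondents: 1318 − 545 = 773.

773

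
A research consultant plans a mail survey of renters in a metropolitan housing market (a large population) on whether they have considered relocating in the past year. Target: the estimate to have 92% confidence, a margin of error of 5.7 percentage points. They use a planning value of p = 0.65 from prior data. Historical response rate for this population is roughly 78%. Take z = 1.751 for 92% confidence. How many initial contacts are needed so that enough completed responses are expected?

Completed interviews needed: n₀ = 1.751² × 0.2275 / 0.057² ≈ 214.69 → 215.
At a 78% response rate, contacts needed = 215 / 0.78 ≈ 275.64 → 276.

276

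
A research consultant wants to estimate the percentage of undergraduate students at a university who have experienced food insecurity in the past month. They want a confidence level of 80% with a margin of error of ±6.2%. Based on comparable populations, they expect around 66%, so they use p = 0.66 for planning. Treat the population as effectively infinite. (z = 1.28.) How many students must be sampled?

96

With p = 0.66, p(1−p) = 0.2244.
n = z²·p(1−p)/E² = 1.28² × 0.2244 / 0.062² = 1.6384 × 0.2244 / 0.003844 ≈ 95.64.
Rounding up gives n = 96.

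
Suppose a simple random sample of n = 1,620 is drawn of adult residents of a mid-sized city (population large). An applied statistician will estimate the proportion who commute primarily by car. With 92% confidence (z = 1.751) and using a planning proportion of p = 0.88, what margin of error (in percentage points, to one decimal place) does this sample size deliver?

SE(p̂) = √[p(1−p)/n] = √[0.1056/1620] = 0.00807.
E = z × SE = 1.751 × 0.00807 = 0.01414, or 1.4 percentage points.

1.4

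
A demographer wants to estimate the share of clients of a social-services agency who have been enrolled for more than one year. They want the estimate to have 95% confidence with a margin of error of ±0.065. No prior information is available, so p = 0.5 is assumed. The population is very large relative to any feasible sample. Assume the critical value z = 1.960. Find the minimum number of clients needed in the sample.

228

With p = 0.5, p(1−p) = 0.25.
n = z²·p(1−p)/E² = 1.960² × 0.2500 / 0.065² = 3.8416 × 0.2500 / 0.004225 ≈ 227.31.
Rounding up gives n = 228.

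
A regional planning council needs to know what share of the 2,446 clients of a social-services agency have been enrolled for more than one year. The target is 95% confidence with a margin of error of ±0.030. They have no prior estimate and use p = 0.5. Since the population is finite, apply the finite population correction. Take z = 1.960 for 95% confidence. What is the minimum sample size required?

Unadjusted: n₀ = 1.960² × 0.50 × 0.50 / 0.030² ≈ 1067.11, so n₀ = 1068.
Finite population correction with N = 2,446: n = n₀ / (1 + (n₀−1)/N) = 1068 / (1 + 1067/2446) = 1068 / 1.4362 ≈ 743.62.
Rounding up, n = 744.

744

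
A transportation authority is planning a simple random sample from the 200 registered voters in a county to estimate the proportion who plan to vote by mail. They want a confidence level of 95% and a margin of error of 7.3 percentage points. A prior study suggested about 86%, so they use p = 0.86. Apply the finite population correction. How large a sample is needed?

For 95% confidence, z = 1.960.
Unadjusted: n₀ = 1.960² × 0.86 × 0.14 / 0.073² ≈ 86.79, so n₀ = 87.
Finite population correction with N = 200: n = n₀ / (1 + (n₀−1)/N) = 87 / (1 + 86/200) = 87 / 1.4300 ≈ 60.84.
Rounding up, n = 61.

61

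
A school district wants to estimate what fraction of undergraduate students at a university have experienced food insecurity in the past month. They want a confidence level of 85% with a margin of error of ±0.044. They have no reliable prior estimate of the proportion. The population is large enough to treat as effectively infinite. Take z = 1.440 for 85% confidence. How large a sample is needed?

268

With no prior estimate, use p = 0.5, giving p(1−p) = 0.25.
n = z²·p(1−p)/E² = 1.440² × 0.2500 / 0.044² = 2.0736 × 0.2500 / 0.001936 ≈ 267.77.
Rounding up gives n = 268.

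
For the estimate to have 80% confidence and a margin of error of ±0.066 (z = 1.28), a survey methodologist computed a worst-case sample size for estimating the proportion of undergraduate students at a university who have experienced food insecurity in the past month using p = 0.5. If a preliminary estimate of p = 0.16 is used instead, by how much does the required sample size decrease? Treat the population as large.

Conservative (p = 0.5): n = 1.28² × 0.25 / 0.066² ≈ 94.03 → 95.
Using p = 0.16: p(1−p) = 0.1344, so n = 1.28² × 0.1344 / 0.066² ≈ 50.55 → 51.
Reduction: 95 − 51 = 44.

44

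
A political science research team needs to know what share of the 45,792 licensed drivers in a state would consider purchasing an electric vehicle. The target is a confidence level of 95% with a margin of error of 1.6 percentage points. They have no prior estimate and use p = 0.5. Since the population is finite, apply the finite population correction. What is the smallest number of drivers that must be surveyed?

3468

For 95% confidence, z = 1.96.
Unadjusted: n₀ = 1.96² × 0.50 × 0.50 / 0.016² ≈ 3751.56, so n₀ = 3752.
Finite population correction with N = 45,792: n = n₀ / (1 + (n₀−1)/N) = 3752 / (1 + 3751/45792) = 3752 / 1.0819 ≈ 3467.93.
Rounding up, n = 3468.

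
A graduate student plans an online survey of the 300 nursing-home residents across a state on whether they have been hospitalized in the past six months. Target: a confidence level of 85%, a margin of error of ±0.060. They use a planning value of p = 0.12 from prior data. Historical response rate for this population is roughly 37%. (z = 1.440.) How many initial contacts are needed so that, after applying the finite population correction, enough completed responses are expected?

138

Completed interviews needed (unadjusted): n₀ = 1.440² × 0.1056 / 0.060² ≈ 60.83 → 61.
FPC for N = 300: n = 61 / (1 + 60/300) = 61 / 1.2000 ≈ 50.83 → 51.
At a 37% response rate, contacts needed = 51 / 0.37 ≈ 137.84 → 138.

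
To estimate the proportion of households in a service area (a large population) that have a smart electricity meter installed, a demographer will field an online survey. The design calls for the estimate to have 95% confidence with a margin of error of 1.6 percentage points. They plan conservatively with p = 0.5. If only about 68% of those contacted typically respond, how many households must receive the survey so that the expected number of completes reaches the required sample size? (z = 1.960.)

5518

Completed interviews needed: n₀ = 1.960² × 0.2500 / 0.016² ≈ 3751.56 → 3752.
At a 68% response rate, contacts needed = 3752 / 0.68 ≈ 5517.65 → 5518.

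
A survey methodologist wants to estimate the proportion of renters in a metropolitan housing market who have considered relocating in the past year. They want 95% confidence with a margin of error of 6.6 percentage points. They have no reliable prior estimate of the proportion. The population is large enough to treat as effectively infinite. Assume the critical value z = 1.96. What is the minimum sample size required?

221

With no prior estimate, use p = 0.5, giving p(1−p) = 0.25.
n = z²·p(1−p)/E² = 1.96² × 0.2500 / 0.066² = 3.8416 × 0.2500 / 0.004356 ≈ 220.48.
Rounding up gives n = 221.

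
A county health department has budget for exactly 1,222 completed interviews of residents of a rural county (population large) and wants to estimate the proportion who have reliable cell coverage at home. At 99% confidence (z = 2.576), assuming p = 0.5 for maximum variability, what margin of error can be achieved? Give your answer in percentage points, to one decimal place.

3.7

SE(p̂) = √[p(1−p)/n] = √[0.2500/1222] = 0.01430.
E = z × SE = 2.576 × 0.01430 = 0.03685, or 3.7 percentage points.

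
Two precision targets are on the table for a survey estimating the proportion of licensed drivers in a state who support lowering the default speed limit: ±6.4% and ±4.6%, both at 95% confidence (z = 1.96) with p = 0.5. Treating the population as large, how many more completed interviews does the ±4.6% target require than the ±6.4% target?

At ±6.4%: n = 1.96² × 0.2500 / 0.064² ≈ 234.47 → 235.
At ±4.6%: n = 1.96² × 0.2500 / 0.046² ≈ 453.88 → 454.
Additional respondents: 454 − 235 = 219.

219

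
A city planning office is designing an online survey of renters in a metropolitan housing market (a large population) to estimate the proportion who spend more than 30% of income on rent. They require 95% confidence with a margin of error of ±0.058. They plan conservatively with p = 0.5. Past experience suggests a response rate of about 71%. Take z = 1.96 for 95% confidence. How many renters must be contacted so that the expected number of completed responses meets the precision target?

Completed interviews needed: n₀ = 1.96² × 0.2500 / 0.058² ≈ 285.49 → 286.
At a 71% response rate, contacts needed = 286 / 0.71 ≈ 402.82 → 403.

403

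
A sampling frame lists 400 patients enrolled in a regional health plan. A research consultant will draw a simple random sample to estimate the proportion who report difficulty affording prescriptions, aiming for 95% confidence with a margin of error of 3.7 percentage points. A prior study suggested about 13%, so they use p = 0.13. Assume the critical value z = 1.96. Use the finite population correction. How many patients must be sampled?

178

Unadjusted: n₀ = 1.96² × 0.13 × 0.87 / 0.037² ≈ 317.37, so n₀ = 318.
Finite population correction with N = 400: n = n₀ / (1 + (n₀−1)/N) = 318 / (1 + 317/400) = 318 / 1.7925 ≈ 177.41.
Rounding up, n = 178.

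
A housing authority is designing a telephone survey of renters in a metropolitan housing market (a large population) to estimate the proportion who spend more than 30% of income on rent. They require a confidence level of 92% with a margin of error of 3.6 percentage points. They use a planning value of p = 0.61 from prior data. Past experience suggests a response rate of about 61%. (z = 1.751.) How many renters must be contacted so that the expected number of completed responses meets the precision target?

Completed interviews needed: n₀ = 1.751² × 0.2379 / 0.036² ≈ 562.81 → 563.
At a 61% response rate, contacts needed = 563 / 0.61 ≈ 922.95 → 923.

923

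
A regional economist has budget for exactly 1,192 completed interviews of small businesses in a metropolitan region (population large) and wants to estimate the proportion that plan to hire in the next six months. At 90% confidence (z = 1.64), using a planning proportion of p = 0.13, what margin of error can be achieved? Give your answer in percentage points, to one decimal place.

1.6

SE(p̂) = √[p(1−p)/n] = √[0.1131/1192] = 0.00974.
E = z × SE = 1.64 × 0.00974 = 0.01597, or 1.6 percentage points.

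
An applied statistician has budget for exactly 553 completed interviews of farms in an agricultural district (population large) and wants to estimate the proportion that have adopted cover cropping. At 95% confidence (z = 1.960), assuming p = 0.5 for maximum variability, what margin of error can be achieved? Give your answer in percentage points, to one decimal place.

4.2

SE(p̂) = √[p(1−p)/n] = √[0.2500/553] = 0.02126.
E = z × SE = 1.960 × 0.02126 = 0.04167, or 4.2 percentage points.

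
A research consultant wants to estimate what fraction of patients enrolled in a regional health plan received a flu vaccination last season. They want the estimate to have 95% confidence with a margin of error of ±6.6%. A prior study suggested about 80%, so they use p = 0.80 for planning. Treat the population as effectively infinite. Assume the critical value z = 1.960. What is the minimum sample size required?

142

With p = 0.80, p(1−p) = 0.1600.
n = z²·p(1−p)/E² = 1.960² × 0.1600 / 0.066² = 3.8416 × 0.1600 / 0.004356 ≈ 141.11.
Rounding up gives n = 142.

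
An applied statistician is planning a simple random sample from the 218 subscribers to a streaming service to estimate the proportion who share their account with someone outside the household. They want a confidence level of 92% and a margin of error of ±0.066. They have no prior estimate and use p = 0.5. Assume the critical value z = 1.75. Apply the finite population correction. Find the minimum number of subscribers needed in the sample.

98

Unadjusted: n₀ = 1.75² × 0.50 × 0.50 / 0.066² ≈ 175.76, so n₀ = 176.
Finite population correction with N = 218: n = n₀ / (1 + (n₀−1)/N) = 176 / (1 + 175/218) = 176 / 1.8028 ≈ 97.63.
Rounding up, n = 98.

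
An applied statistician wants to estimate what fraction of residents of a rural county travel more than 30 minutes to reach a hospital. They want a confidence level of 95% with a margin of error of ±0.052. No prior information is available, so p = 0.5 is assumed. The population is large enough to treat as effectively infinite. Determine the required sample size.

356

For 95% confidence, z = 1.960.
With p = 0.5, p(1−p) = 0.25.
n = z²·p(1−p)/E² = 1.960² × 0.2500 / 0.052² = 3.8416 × 0.2500 / 0.002704 ≈ 355.18.
Rounding up gives n = 356.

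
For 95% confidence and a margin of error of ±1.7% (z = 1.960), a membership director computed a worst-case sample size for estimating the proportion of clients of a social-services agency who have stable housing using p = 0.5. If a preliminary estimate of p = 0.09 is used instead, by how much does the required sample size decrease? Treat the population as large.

2235

Conservative (p = 0.5): n = 1.960² × 0.25 / 0.017² ≈ 3323.18 → 3324.
Using p = 0.09: p(1−p) = 0.0819, so n = 1.960² × 0.0819 / 0.017² ≈ 1088.67 → 1089.
Reduction: 3324 − 1089 = 2235.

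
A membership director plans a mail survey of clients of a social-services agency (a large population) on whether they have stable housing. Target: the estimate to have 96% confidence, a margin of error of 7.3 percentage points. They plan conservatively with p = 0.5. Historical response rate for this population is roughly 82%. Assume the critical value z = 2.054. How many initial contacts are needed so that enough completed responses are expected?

242

Completed interviews needed: n₀ = 2.054² × 0.2500 / 0.073² ≈ 197.92 → 198.
At an 82% response rate, contacts needed = 198 / 0.82 ≈ 241.46 → 242.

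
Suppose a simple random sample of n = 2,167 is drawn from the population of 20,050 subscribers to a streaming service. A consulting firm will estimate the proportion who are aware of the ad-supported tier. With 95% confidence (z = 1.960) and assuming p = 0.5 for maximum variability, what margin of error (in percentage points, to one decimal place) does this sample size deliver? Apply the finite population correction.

2.0

Finite-population factor: (N−n)/(N−1) = (20050−2167)/(20050−1) = 0.8920.
SE(p̂) = √[p(1−p)/n · (N−n)/(N−1)] = √[0.2500/2167 × 0.8920] = 0.01014.
E = z × SE = 1.960 × 0.01014 = 0.01988 ≈ 2.0 percentage points.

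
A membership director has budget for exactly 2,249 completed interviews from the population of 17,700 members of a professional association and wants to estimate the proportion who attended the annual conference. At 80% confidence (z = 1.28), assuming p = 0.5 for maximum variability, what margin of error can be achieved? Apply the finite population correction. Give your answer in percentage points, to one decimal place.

Finite-population factor: (N−n)/(N−1) = (17700−2249)/(17700−1) = 0.8730.
SE(p̂) = √[p(1−p)/n · (N−n)/(N−1)] = √[0.2500/2249 × 0.8730] = 0.00985.
E = z × SE = 1.28 × 0.00985 = 0.01261 ≈ 1.3 percentage points.

1.3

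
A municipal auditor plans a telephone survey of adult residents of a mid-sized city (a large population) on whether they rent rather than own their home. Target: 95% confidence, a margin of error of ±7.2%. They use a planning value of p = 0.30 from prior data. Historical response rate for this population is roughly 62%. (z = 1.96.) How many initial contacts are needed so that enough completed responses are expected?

Completed interviews needed: n₀ = 1.96² × 0.2100 / 0.072² ≈ 155.62 → 156.
At a 62% response rate, contacts needed = 156 / 0.62 ≈ 251.61 → 252.

252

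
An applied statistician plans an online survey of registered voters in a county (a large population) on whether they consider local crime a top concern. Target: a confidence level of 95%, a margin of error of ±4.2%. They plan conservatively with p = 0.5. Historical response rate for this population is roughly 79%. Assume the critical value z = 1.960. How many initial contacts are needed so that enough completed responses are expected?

690

Completed interviews needed: n₀ = 1.960² × 0.2500 / 0.042² ≈ 544.44 → 545.
At a 79% response rate, contacts needed = 545 / 0.79 ≈ 689.87 → 690.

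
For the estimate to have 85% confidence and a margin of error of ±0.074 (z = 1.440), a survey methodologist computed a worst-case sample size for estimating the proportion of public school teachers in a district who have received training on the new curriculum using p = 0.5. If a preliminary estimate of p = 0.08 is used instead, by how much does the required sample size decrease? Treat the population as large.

Conservative (p = 0.5): n = 1.440² × 0.25 / 0.074² ≈ 94.67 → 95.
Using p = 0.08: p(1−p) = 0.0736, so n = 1.440² × 0.0736 / 0.074² ≈ 27.87 → 28.
Reduction: 95 − 28 = 67.

67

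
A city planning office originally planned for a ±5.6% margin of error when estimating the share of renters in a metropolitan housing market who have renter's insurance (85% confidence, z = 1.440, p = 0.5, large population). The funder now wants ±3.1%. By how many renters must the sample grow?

374

At ±5.6%: n = 1.440² × 0.2500 / 0.056² ≈ 165.31 → 166.
At ±3.1%: n = 1.440² × 0.2500 / 0.031² ≈ 539.44 → 540.
Additional respondents: 540 − 166 = 374.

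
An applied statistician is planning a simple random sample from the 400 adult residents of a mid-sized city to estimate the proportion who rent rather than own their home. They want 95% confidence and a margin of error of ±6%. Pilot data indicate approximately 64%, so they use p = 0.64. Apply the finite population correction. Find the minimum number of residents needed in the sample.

For 95% confidence, z = 1.960.
Unadjusted: n₀ = 1.960² × 0.64 × 0.36 / 0.060² ≈ 245.86, so n₀ = 246.
Finite population correction with N = 400: n = n₀ / (1 + (n₀−1)/N) = 246 / (1 + 245/400) = 246 / 1.6125 ≈ 152.56.
Rounding up, n = 153.

153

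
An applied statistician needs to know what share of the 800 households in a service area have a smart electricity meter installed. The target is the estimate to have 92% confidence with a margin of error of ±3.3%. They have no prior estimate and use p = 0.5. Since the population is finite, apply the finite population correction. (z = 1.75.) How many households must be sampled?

Unadjusted: n₀ = 1.75² × 0.50 × 0.50 / 0.033² ≈ 703.05, so n₀ = 704.
Finite population correction with N = 800: n = n₀ / (1 + (n₀−1)/N) = 704 / (1 + 703/800) = 704 / 1.8788 ≈ 374.72.
Rounding up, n = 375.

375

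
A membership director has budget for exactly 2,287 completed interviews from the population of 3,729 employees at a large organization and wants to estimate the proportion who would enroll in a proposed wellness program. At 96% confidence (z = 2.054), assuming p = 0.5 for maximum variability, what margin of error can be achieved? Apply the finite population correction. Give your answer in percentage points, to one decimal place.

Finite-population factor: (N−n)/(N−1) = (3729−2287)/(3729−1) = 0.3868.
SE(p̂) = √[p(1−p)/n · (N−n)/(N−1)] = √[0.2500/2287 × 0.3868] = 0.00650.
E = z × SE = 2.054 × 0.00650 = 0.01336 ≈ 1.3 percentage points.

1.3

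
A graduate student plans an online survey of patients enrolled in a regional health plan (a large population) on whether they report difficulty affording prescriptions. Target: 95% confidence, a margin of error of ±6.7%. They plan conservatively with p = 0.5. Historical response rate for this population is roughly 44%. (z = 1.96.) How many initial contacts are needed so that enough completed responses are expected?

487

Completed interviews needed: n₀ = 1.96² × 0.2500 / 0.067² ≈ 213.95 → 214.
At a 44% response rate, contacts needed = 214 / 0.44 ≈ 486.36 → 487.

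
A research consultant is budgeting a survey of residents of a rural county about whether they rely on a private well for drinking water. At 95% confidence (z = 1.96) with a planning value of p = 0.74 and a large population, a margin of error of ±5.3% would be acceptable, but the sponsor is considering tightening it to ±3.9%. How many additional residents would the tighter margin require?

At ±5.3%: n = 1.96² × 0.1924 / 0.053² ≈ 263.13 → 264.
At ±3.9%: n = 1.96² × 0.1924 / 0.039² ≈ 485.95 → 486.
Additional respondents: 486 − 264 = 222.

222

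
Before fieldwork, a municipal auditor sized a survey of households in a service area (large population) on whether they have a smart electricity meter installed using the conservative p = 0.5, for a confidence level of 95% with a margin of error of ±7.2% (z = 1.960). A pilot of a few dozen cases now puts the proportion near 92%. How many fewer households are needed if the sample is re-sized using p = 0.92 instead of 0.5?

Conservative (p = 0.5): n = 1.960² × 0.25 / 0.072² ≈ 185.26 → 186.
Using p = 0.92: p(1−p) = 0.0736, so n = 1.960² × 0.0736 / 0.072² ≈ 54.54 → 55.
Reduction: 186 − 55 = 131.

131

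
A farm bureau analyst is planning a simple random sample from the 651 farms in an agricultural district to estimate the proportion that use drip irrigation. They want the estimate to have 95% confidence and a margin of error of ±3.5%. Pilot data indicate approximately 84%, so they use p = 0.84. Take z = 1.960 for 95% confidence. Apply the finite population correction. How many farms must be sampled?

Unadjusted: n₀ = 1.960² × 0.84 × 0.16 / 0.035² ≈ 421.48, so n₀ = 422.
Finite population correction with N = 651: n = n₀ / (1 + (n₀−1)/N) = 422 / (1 + 421/651) = 422 / 1.6467 ≈ 256.27.
Rounding up, n = 257.

257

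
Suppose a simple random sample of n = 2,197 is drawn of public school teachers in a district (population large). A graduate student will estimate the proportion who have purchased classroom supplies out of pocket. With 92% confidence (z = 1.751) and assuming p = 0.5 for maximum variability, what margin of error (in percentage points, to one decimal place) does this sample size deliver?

1.9

SE(p̂) = √[p(1−p)/n] = √[0.2500/2197] = 0.01067.
E = z × SE = 1.751 × 0.01067 = 0.01868, or 1.9 percentage points.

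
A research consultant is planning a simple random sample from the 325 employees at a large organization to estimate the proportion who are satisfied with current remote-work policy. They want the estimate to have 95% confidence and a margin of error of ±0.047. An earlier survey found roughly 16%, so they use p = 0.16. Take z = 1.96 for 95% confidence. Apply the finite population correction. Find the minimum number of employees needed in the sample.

137

Unadjusted: n₀ = 1.96² × 0.16 × 0.84 / 0.047² ≈ 233.73, so n₀ = 234.
Finite population correction with N = 325: n = n₀ / (1 + (n₀−1)/N) = 234 / (1 + 233/325) = 234 / 1.7169 ≈ 136.29.
Rounding up, n = 137.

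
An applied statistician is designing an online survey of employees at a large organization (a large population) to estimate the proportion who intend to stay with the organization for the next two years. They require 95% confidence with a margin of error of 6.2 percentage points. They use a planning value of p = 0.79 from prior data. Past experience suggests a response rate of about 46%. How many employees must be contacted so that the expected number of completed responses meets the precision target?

For 95% confidence, z = 1.960.
Completed interviews needed: n₀ = 1.960² × 0.1659 / 0.062² ≈ 165.80 → 166.
At a 46% response rate, contacts needed = 166 / 0.46 ≈ 360.87 → 361.

361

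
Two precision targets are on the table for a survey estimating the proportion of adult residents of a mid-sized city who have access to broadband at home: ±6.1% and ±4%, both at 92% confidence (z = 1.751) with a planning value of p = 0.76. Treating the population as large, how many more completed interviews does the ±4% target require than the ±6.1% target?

At ±6.1%: n = 1.751² × 0.1824 / 0.061² ≈ 150.29 → 151.
At ±4%: n = 1.751² × 0.1824 / 0.040² ≈ 349.52 → 350.
Additional respondents: 350 − 151 = 199.

199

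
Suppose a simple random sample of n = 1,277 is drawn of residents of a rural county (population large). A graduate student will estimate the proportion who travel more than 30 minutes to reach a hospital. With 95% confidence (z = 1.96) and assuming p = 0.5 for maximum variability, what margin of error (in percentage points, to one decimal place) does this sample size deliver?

SE(p̂) = √[p(1−p)/n] = √[0.2500/1277] = 0.01399.
E = z × SE = 1.96 × 0.01399 = 0.02742, or 2.7 percentage points.

2.7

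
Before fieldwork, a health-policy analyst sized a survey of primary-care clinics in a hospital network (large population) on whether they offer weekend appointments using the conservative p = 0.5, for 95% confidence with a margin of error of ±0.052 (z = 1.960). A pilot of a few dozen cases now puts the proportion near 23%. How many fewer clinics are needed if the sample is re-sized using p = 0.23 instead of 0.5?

104

Conservative (p = 0.5): n = 1.960² × 0.25 / 0.052² ≈ 355.18 → 356.
Using p = 0.23: p(1−p) = 0.1771, so n = 1.960² × 0.1771 / 0.052² ≈ 251.61 → 252.
Reduction: 356 − 252 = 104.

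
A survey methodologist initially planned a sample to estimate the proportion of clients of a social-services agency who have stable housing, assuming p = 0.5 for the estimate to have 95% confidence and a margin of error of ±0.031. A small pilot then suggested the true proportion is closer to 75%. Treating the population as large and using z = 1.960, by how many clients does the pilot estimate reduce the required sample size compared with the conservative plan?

250

Conservative (p = 0.5): n = 1.960² × 0.25 / 0.031² ≈ 999.38 → 1000.
Using p = 0.75: p(1−p) = 0.1875, so n = 1.960² × 0.1875 / 0.031² ≈ 749.53 → 750.
Reduction: 1000 − 750 = 250.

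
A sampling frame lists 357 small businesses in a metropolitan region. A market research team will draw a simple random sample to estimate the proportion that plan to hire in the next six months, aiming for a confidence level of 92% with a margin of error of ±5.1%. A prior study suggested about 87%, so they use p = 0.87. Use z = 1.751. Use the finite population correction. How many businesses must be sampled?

Unadjusted: n₀ = 1.751² × 0.87 × 0.13 / 0.051² ≈ 133.32, so n₀ = 134.
Finite population correction with N = 357: n = n₀ / (1 + (n₀−1)/N) = 134 / (1 + 133/357) = 134 / 1.3725 ≈ 97.63.
Rounding up, n = 98.

98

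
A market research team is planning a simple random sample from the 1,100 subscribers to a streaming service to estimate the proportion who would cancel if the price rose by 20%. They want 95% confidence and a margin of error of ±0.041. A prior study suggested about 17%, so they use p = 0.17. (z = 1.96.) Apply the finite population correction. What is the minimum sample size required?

250

Unadjusted: n₀ = 1.96² × 0.17 × 0.83 / 0.041² ≈ 322.46, so n₀ = 323.
Finite population correction with N = 1,100: n = n₀ / (1 + (n₀−1)/N) = 323 / (1 + 322/1100) = 323 / 1.2927 ≈ 249.86.
Rounding up, n = 250.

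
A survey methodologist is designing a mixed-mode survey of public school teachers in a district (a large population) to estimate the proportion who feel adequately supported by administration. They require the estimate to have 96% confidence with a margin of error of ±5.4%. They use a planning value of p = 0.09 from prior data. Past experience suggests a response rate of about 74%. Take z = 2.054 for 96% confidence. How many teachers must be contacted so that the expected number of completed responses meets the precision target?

Completed interviews needed: n₀ = 2.054² × 0.0819 / 0.054² ≈ 118.49 → 119.
At a 74% response rate, contacts needed = 119 / 0.74 ≈ 160.81 → 161.

161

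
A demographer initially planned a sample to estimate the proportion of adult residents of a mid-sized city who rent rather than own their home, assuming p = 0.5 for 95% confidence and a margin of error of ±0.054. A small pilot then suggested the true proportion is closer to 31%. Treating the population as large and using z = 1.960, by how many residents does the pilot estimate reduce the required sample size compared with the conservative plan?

48

Conservative (p = 0.5): n = 1.960² × 0.25 / 0.054² ≈ 329.36 → 330.
Using p = 0.31: p(1−p) = 0.2139, so n = 1.960² × 0.2139 / 0.054² ≈ 281.80 → 282.
Reduction: 330 − 282 = 48.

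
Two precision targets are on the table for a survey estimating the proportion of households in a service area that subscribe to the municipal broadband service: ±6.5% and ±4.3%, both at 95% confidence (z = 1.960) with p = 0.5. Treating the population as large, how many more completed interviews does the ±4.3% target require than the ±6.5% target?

292

At ±6.5%: n = 1.960² × 0.2500 / 0.065² ≈ 227.31 → 228.
At ±4.3%: n = 1.960² × 0.2500 / 0.043² ≈ 519.42 → 520.
Additional respondents: 520 − 228 = 292.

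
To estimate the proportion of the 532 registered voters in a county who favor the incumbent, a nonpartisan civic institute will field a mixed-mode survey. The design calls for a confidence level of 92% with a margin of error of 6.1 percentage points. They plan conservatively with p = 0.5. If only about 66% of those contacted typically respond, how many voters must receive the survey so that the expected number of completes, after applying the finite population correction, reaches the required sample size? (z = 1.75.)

Completed interviews needed (unadjusted): n₀ = 1.75² × 0.2500 / 0.061² ≈ 205.76 → 206.
FPC for N = 532: n = 206 / (1 + 205/532) = 206 / 1.3853 ≈ 148.70 → 149.
At a 66% response rate, contacts needed = 149 / 0.66 ≈ 225.76 → 226.

226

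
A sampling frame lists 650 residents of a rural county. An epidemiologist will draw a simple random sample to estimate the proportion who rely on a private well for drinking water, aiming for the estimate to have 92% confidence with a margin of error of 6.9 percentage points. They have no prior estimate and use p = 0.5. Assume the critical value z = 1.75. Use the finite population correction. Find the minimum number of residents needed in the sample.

130

Unadjusted: n₀ = 1.75² × 0.50 × 0.50 / 0.069² ≈ 160.81, so n₀ = 161.
Finite population correction with N = 650: n = n₀ / (1 + (n₀−1)/N) = 161 / (1 + 160/650) = 161 / 1.2462 ≈ 129.20.
Rounding up, n = 130.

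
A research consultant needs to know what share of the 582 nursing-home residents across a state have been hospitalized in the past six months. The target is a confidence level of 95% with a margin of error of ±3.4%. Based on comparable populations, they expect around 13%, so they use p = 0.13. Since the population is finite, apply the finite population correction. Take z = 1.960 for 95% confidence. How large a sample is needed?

229

Unadjusted: n₀ = 1.960² × 0.13 × 0.87 / 0.034² ≈ 375.85, so n₀ = 376.
Finite population correction with N = 582: n = n₀ / (1 + (n₀−1)/N) = 376 / (1 + 375/582) = 376 / 1.6443 ≈ 228.66.
Rounding up, n = 229.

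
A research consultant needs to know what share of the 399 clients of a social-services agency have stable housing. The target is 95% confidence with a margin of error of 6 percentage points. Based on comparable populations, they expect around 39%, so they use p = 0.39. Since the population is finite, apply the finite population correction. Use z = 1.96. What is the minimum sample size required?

156

Unadjusted: n₀ = 1.96² × 0.39 × 0.61 / 0.060² ≈ 253.87, so n₀ = 254.
Finite population correction with N = 399: n = n₀ / (1 + (n₀−1)/N) = 254 / (1 + 253/399) = 254 / 1.6341 ≈ 155.44.
Rounding up, n = 156.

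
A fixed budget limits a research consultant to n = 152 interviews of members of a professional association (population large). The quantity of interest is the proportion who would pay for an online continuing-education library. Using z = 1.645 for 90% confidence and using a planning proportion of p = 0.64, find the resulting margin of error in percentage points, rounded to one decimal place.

SE(p̂) = √[p(1−p)/n] = √[0.2304/152] = 0.03893.
E = z × SE = 1.645 × 0.03893 = 0.06405, or 6.4 percentage points.

6.4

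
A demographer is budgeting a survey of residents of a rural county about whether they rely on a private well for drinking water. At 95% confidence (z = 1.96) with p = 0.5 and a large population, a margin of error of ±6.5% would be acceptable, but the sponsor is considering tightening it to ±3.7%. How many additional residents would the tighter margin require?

474

At ±6.5%: n = 1.96² × 0.2500 / 0.065² ≈ 227.31 → 228.
At ±3.7%: n = 1.96² × 0.2500 / 0.037² ≈ 701.53 → 702.
Additional respondents: 702 − 228 = 474.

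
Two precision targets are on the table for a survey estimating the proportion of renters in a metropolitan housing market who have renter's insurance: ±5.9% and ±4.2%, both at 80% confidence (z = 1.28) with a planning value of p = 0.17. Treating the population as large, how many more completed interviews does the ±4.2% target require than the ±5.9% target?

At ±5.9%: n = 1.28² × 0.1411 / 0.059² ≈ 66.41 → 67.
At ±4.2%: n = 1.28² × 0.1411 / 0.042² ≈ 131.05 → 132.
Additional respondents: 132 − 67 = 65.

65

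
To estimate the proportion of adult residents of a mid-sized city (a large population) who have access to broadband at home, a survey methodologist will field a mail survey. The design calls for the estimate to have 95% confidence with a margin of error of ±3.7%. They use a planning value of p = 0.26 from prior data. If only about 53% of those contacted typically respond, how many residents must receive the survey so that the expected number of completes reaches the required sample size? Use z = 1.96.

Completed interviews needed: n₀ = 1.96² × 0.1924 / 0.037² ≈ 539.90 → 540.
At a 53% response rate, contacts needed = 540 / 0.53 ≈ 1018.87 → 1019.

1019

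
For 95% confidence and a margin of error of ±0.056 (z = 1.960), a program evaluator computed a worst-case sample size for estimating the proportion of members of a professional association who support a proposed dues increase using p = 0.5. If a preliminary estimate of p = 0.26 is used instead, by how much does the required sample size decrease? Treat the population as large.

Conservative (p = 0.5): n = 1.960² × 0.25 / 0.056² ≈ 306.25 → 307.
Using p = 0.26: p(1−p) = 0.1924, so n = 1.960² × 0.1924 / 0.056² ≈ 235.69 → 236.
Reduction: 307 − 236 = 71.

71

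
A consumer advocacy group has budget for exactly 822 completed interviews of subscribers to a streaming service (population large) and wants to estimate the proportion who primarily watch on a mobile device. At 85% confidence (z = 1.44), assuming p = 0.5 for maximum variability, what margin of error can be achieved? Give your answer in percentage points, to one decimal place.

SE(p̂) = √[p(1−p)/n] = √[0.2500/822] = 0.01744.
E = z × SE = 1.44 × 0.01744 = 0.02511, or 2.5 percentage points.

2.5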